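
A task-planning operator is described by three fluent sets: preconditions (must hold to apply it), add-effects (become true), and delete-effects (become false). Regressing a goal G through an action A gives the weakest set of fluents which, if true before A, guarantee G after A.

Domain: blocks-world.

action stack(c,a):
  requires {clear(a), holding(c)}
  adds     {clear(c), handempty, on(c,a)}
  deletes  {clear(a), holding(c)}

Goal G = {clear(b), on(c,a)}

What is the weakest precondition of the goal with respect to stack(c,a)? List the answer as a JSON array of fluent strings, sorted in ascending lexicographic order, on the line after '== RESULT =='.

Compute (G \ add) ∪ pre:
  G ∩ del = {}  (empty — regression defined)
  G \ add = {clear(b), on(c,a)} \ {clear(c), handempty, on(c,a)} = {clear(b)}
  ∪ pre   = {clear(b)} ∪ {clear(a), holding(c)}
          = {clear(a), clear(b), holding(c)}

== RESULT ==
["clear(a)", "clear(b)", "holding(c)"]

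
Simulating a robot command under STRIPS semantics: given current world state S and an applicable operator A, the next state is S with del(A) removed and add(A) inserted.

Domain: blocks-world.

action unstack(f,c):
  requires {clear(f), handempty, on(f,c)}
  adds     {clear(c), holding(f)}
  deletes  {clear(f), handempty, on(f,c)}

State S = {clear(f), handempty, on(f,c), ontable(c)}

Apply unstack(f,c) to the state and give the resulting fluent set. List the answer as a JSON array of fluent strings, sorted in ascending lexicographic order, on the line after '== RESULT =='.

Progress:
  pre ⊆ S: {clear(f), handempty, on(f,c)} ⊆ S  — applicable
  S \ del = {ontable(c)}
  ∪ add   = {clear(c), holding(f), ontable(c)}

== RESULT ==
["clear(c)", "holding(f)", "ontable(c)"]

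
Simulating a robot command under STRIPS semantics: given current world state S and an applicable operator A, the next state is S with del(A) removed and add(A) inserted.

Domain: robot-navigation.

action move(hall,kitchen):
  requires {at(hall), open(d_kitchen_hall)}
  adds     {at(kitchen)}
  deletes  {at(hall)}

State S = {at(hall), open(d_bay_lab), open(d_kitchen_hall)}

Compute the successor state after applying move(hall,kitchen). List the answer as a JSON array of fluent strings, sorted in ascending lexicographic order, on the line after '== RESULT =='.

Compute (S \ del) ∪ add:
  pre ⊆ S: {at(hall), open(d_kitchen_hall)} ⊆ S  — applicable
  S \ del = {open(d_bay_lab), open(d_kitchen_hall)}
  ∪ add   = {at(kitchen), open(d_bay_lab), open(d_kitchen_hall)}

== RESULT ==
["at(kitchen)", "open(d_bay_lab)", "open(d_kitchen_hall)"]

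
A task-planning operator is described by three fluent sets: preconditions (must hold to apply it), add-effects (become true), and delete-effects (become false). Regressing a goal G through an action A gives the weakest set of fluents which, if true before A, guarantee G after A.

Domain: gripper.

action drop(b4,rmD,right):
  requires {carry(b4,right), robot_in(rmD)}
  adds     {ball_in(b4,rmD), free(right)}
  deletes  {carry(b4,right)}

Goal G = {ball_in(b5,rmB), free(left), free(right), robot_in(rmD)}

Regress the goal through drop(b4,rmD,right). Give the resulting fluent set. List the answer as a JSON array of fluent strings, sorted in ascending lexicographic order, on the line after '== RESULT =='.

Compute (G \ add) ∪ pre:
  G ∩ del = {}  (empty — regression defined)
  G \ add = {ball_in(b5,rmB), free(left), free(right), robot_in(rmD)} \ {ball_in(b4,rmD), free(right)} = {ball_in(b5,rmB), free(left), robot_in(rmD)}
  ∪ pre   = {ball_in(b5,rmB), free(left), robot_in(rmD)} ∪ {carry(b4,right), robot_in(rmD)}
          = {ball_in(b5,rmB), carry(b4,right), free(left), robot_in(rmD)}

== RESULT ==
["ball_in(b5,rmB)", "carry(b4,right)", "free(left)", "robot_in(rmD)"]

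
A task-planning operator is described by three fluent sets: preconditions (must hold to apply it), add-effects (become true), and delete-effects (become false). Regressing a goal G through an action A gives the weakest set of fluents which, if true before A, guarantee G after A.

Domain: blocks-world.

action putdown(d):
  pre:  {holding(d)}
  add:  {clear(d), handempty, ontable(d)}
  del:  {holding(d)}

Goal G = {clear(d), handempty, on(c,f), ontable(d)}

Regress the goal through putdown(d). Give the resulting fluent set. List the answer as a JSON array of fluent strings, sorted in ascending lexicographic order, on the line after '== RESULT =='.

Compute (G \ add) ∪ pre:
  G ∩ del = {}  (empty — regression defined)
  G \ add = {clear(d), handempty, on(c,f), ontable(d)} \ {clear(d), handempty, ontable(d)} = {on(c,f)}
  ∪ pre   = {on(c,f)} ∪ {holding(d)}
          = {holding(d), on(c,f)}

== RESULT ==
["holding(d)", "on(c,f)"]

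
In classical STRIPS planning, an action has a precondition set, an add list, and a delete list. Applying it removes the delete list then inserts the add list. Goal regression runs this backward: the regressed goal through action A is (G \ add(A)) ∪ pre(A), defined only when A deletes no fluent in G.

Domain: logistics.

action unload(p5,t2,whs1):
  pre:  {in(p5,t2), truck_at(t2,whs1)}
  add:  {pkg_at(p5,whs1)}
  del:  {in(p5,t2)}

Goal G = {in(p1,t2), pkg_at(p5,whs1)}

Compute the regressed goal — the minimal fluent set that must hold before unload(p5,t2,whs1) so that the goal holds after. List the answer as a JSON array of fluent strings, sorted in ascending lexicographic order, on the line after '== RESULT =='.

Regress:
  G ∩ del = {}  (empty — regression defined)
  G \ add = {in(p1,t2), pkg_at(p5,whs1)} \ {pkg_at(p5,whs1)} = {in(p1,t2)}
  ∪ pre   = {in(p1,t2)} ∪ {in(p5,t2), truck_at(t2,whs1)}
          = {in(p1,t2), in(p5,t2), truck_at(t2,whs1)}

== RESULT ==
["in(p1,t2)", "in(p5,t2)", "truck_at(t2,whs1)"]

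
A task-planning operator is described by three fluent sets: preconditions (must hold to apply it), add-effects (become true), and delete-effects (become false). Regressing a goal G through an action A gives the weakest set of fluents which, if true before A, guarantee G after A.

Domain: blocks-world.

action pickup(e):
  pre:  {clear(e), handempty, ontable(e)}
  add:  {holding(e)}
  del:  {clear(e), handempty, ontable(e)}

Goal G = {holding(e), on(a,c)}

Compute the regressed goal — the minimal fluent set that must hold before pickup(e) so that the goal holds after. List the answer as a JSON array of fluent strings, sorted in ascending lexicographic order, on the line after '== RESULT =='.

Regress:
  G ∩ del = {}  (empty — regression defined)
  G \ add = {holding(e), on(a,c)} \ {holding(e)} = {on(a,c)}
  ∪ pre   = {on(a,c)} ∪ {clear(e), handempty, ontable(e)}
          = {clear(e), handempty, on(a,c), ontable(e)}

== RESULT ==
["clear(e)", "handempty", "on(a,c)", "ontable(e)"]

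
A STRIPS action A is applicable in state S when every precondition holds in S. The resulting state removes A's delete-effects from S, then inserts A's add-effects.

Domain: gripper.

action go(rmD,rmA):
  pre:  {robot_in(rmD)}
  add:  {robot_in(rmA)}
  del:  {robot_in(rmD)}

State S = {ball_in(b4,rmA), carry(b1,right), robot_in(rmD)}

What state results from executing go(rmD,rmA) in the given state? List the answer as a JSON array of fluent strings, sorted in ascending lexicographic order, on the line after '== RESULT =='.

Progress:
  pre ⊆ S: {robot_in(rmD)} ⊆ S  — applicable
  S \ del = {ball_in(b4,rmA), carry(b1,right)}
  ∪ add   = {ball_in(b4,rmA), carry(b1,right), robot_in(rmA)}

== RESULT ==
["ball_in(b4,rmA)", "carry(b1,right)", "robot_in(rmA)"]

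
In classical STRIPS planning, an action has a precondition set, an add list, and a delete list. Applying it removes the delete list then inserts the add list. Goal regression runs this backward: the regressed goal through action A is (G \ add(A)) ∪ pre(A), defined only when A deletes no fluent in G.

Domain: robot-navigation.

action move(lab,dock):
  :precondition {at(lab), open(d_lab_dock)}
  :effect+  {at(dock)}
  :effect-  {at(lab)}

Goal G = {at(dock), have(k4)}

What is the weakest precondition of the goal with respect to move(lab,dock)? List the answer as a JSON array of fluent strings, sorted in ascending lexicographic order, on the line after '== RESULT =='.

Compute (G \ add) ∪ pre:
  G ∩ del = {}  (empty — regression defined)
  G \ add = {at(dock), have(k4)} \ {at(dock)} = {have(k4)}
  ∪ pre   = {have(k4)} ∪ {at(lab), open(d_lab_dock)}
          = {at(lab), have(k4), open(d_lab_dock)}

== RESULT ==
["at(lab)", "have(k4)", "open(d_lab_dock)"]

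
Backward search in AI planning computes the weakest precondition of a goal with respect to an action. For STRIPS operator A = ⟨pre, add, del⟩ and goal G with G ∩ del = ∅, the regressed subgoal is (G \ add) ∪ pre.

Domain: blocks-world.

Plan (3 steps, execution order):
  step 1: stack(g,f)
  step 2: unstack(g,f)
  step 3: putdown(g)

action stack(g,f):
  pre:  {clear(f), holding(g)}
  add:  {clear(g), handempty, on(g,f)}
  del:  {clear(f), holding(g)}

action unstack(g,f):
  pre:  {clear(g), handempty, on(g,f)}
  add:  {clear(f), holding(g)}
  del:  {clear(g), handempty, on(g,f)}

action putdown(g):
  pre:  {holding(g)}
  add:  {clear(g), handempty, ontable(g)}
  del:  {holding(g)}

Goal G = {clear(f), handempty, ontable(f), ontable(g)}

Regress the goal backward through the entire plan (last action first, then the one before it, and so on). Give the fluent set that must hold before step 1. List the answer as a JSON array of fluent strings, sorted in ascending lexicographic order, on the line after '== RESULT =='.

Work backward from the goal:
  through step 3 (putdown(g)): drop {handempty, ontable(g)}, keep {clear(f), ontable(f)}, require {holding(g)}
    → {clear(f), holding(g), ontable(f)}
  through step 2 (unstack(g,f)): drop {clear(f), holding(g)}, keep {ontable(f)}, require {clear(g), handempty, on(g,f)}
    → {clear(g), handempty, on(g,f), ontable(f)}
  through step 1 (stack(g,f)): drop {clear(g), handempty, on(g,f)}, keep {ontable(f)}, require {clear(f), holding(g)}
    → {clear(f), holding(g), ontable(f)}

== RESULT ==
["clear(f)", "holding(g)", "ontable(f)"]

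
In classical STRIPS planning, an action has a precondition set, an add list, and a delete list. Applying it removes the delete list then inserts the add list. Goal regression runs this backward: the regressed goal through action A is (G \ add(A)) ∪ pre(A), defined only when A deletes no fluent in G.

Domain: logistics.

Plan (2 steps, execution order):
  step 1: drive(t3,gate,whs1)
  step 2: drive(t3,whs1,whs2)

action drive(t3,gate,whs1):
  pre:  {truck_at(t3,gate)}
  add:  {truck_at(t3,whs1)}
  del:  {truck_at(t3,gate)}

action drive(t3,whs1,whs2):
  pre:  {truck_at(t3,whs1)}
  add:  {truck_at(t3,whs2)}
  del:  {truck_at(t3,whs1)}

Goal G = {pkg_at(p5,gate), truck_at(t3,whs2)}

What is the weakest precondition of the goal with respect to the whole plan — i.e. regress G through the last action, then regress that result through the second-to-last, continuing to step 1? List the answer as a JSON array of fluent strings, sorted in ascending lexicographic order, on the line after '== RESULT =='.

Work backward from the goal:
  through step 2 (drive(t3,whs1,whs2)): drop {truck_at(t3,whs2)}, keep {pkg_at(p5,gate)}, require {truck_at(t3,whs1)}
    → {pkg_at(p5,gate), truck_at(t3,whs1)}
  through step 1 (drive(t3,gate,whs1)): drop {truck_at(t3,whs1)}, keep {pkg_at(p5,gate)}, require {truck_at(t3,gate)}
    → {pkg_at(p5,gate), truck_at(t3,gate)}

== RESULT ==
["pkg_at(p5,gate)", "truck_at(t3,gate)"]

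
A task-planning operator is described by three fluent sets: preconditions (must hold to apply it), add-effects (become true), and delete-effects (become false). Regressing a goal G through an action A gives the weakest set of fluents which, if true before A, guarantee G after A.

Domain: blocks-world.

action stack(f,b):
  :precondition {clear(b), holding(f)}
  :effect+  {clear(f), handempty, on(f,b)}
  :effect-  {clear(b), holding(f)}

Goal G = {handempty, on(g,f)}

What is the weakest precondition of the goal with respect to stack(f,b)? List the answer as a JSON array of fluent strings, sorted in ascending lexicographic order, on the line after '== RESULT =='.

Compute (G \ add) ∪ pre:
  G ∩ del = {}  (empty — regression defined)
  G \ add = {handempty, on(g,f)} \ {clear(f), handempty, on(f,b)} = {on(g,f)}
  ∪ pre   = {on(g,f)} ∪ {clear(b), holding(f)}
          = {clear(b), holding(f), on(g,f)}

== RESULT ==
["clear(b)", "holding(f)", "on(g,f)"]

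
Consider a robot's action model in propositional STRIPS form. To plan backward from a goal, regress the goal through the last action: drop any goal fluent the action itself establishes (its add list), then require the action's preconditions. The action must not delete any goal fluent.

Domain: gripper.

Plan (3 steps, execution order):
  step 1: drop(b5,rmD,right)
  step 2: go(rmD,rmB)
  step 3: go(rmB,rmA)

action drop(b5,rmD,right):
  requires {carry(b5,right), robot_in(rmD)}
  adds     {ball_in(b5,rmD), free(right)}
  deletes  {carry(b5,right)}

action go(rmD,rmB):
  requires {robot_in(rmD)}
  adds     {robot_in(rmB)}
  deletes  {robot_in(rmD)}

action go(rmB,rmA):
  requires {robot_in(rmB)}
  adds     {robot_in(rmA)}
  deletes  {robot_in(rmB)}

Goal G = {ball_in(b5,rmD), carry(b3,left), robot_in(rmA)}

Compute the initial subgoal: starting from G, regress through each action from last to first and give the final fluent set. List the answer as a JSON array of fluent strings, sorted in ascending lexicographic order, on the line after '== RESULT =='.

Regress step by step:
  through step 3 (go(rmB,rmA)): drop {robot_in(rmA)}, keep {ball_in(b5,rmD), carry(b3,left)}, require {robot_in(rmB)}
    → {ball_in(b5,rmD), carry(b3,left), robot_in(rmB)}
  through step 2 (go(rmD,rmB)): drop {robot_in(rmB)}, keep {ball_in(b5,rmD), carry(b3,left)}, require {robot_in(rmD)}
    → {ball_in(b5,rmD), carry(b3,left), robot_in(rmD)}
  through step 1 (drop(b5,rmD,right)): drop {ball_in(b5,rmD)}, keep {carry(b3,left), robot_in(rmD)}, require {carry(b5,right), robot_in(rmD)}
    → {carry(b3,left), carry(b5,right), robot_in(rmD)}

== RESULT ==
["carry(b3,left)", "carry(b5,right)", "robot_in(rmD)"]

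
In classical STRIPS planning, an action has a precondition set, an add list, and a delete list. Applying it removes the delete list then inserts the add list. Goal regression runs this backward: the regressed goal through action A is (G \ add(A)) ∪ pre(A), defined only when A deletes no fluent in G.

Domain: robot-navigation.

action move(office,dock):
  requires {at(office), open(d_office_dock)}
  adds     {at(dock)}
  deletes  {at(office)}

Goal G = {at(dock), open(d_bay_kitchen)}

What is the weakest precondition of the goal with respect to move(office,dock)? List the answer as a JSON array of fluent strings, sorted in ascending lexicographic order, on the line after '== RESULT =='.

Regress:
  G ∩ del = {}  (empty — regression defined)
  G \ add = {at(dock), open(d_bay_kitchen)} \ {at(dock)} = {open(d_bay_kitchen)}
  ∪ pre   = {open(d_bay_kitchen)} ∪ {at(office), open(d_office_dock)}
          = {at(office), open(d_bay_kitchen), open(d_office_dock)}

== RESULT ==
["at(office)", "open(d_bay_kitchen)", "open(d_office_dock)"]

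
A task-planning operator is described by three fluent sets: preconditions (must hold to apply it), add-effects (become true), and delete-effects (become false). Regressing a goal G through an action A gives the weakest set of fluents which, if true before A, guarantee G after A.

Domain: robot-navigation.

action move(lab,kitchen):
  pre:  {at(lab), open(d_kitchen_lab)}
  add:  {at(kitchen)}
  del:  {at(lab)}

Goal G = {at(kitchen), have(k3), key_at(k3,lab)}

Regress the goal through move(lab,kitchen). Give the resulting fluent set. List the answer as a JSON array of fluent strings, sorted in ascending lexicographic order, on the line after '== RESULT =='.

Regress:
  G ∩ del = {}  (empty — regression defined)
  G \ add = {at(kitchen), have(k3), key_at(k3,lab)} \ {at(kitchen)} = {have(k3), key_at(k3,lab)}
  ∪ pre   = {have(k3), key_at(k3,lab)} ∪ {at(lab), open(d_kitchen_lab)}
          = {at(lab), have(k3), key_at(k3,lab), open(d_kitchen_lab)}

== RESULT ==
["at(lab)", "have(k3)", "key_at(k3,lab)", "open(d_kitchen_lab)"]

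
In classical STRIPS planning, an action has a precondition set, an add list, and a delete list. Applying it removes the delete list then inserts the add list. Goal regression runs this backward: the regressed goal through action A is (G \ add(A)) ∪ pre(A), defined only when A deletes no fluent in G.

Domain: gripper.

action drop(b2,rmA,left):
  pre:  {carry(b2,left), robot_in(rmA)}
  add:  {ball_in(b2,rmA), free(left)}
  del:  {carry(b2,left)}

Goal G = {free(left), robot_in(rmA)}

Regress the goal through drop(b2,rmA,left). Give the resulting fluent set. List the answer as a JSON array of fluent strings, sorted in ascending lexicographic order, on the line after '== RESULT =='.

Regress:
  G ∩ del = {}  (empty — regression defined)
  G \ add = {free(left), robot_in(rmA)} \ {ball_in(b2,rmA), free(left)} = {robot_in(rmA)}
  ∪ pre   = {robot_in(rmA)} ∪ {carry(b2,left), robot_in(rmA)}
          = {carry(b2,left), robot_in(rmA)}

== RESULT ==
["carry(b2,left)", "robot_in(rmA)"]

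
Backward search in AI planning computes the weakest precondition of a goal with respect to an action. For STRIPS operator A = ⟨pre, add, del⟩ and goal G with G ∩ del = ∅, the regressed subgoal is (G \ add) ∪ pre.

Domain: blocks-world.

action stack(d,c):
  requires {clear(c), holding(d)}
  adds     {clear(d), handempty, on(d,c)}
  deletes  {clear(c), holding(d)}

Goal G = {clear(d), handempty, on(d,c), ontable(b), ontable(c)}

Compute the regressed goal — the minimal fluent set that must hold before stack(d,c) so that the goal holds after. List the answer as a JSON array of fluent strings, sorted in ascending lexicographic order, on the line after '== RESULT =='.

Regress:
  G ∩ del = {}  (empty — regression defined)
  G \ add = {clear(d), handempty, on(d,c), ontable(b), ontable(c)} \ {clear(d), handempty, on(d,c)} = {ontable(b), ontable(c)}
  ∪ pre   = {ontable(b), ontable(c)} ∪ {clear(c), holding(d)}
          = {clear(c), holding(d), ontable(b), ontable(c)}

== RESULT ==
["clear(c)", "holding(d)", "ontable(b)", "ontable(c)"]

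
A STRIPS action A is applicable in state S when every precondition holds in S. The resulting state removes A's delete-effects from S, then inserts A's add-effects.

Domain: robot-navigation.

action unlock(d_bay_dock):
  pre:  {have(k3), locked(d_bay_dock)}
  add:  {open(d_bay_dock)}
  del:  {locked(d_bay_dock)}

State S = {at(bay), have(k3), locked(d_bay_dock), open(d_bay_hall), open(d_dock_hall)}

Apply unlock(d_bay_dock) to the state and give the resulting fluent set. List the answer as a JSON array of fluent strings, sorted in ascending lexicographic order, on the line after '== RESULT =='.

Compute (S \ del) ∪ add:
  pre ⊆ S: {have(k3), locked(d_bay_dock)} ⊆ S  — applicable
  S \ del = {at(bay), have(k3), open(d_bay_hall), open(d_dock_hall)}
  ∪ add   = {at(bay), have(k3), open(d_bay_dock), open(d_bay_hall), open(d_dock_hall)}

== RESULT ==
["at(bay)", "have(k3)", "open(d_bay_dock)", "open(d_bay_hall)", "open(d_dock_hall)"]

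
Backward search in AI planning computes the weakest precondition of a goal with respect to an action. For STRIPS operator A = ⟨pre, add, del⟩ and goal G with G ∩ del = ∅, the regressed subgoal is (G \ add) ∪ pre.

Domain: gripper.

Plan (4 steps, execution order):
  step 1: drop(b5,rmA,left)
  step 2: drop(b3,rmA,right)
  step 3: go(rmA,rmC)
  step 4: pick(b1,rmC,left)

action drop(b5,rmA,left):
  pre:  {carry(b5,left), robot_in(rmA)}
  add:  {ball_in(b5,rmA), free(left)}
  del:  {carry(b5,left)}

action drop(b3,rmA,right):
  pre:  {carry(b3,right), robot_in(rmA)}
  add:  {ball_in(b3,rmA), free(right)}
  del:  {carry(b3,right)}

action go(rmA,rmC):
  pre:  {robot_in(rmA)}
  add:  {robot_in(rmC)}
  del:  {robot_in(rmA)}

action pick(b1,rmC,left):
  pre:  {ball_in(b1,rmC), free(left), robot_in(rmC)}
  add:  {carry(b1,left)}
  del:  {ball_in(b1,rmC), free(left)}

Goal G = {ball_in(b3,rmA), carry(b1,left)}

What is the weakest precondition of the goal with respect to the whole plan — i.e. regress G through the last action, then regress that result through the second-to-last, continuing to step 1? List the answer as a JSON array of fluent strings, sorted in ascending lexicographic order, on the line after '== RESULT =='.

Work backward from the goal:
  through step 4 (pick(b1,rmC,left)): drop {carry(b1,left)}, keep {ball_in(b3,rmA)}, require {ball_in(b1,rmC), free(left), robot_in(rmC)}
    → {ball_in(b1,rmC), ball_in(b3,rmA), free(left), robot_in(rmC)}
  through step 3 (go(rmA,rmC)): drop {robot_in(rmC)}, keep {ball_in(b1,rmC), ball_in(b3,rmA), free(left)}, require {robot_in(rmA)}
    → {ball_in(b1,rmC), ball_in(b3,rmA), free(left), robot_in(rmA)}
  through step 2 (drop(b3,rmA,right)): drop {ball_in(b3,rmA)}, keep {ball_in(b1,rmC), free(left), robot_in(rmA)}, require {carry(b3,right), robot_in(rmA)}
    → {ball_in(b1,rmC), carry(b3,right), free(left), robot_in(rmA)}
  through step 1 (drop(b5,rmA,left)): drop {free(left)}, keep {ball_in(b1,rmC), carry(b3,right), robot_in(rmA)}, require {carry(b5,left), robot_in(rmA)}
    → {ball_in(b1,rmC), carry(b3,right), carry(b5,left), robot_in(rmA)}

== RESULT ==
["ball_in(b1,rmC)", "carry(b3,right)", "carry(b5,left)", "robot_in(rmA)"]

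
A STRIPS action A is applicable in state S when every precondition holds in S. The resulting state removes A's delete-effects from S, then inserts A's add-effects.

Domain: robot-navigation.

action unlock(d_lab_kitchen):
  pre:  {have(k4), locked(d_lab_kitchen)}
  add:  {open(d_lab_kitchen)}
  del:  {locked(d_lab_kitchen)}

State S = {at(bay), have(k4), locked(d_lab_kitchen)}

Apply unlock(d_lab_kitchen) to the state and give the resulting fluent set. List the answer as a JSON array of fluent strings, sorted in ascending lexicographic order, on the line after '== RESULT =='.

Compute (S \ del) ∪ add:
  pre ⊆ S: {have(k4), locked(d_lab_kitchen)} ⊆ S  — applicable
  S \ del = {at(bay), have(k4)}
  ∪ add   = {at(bay), have(k4), open(d_lab_kitchen)}

== RESULT ==
["at(bay)", "have(k4)", "open(d_lab_kitchen)"]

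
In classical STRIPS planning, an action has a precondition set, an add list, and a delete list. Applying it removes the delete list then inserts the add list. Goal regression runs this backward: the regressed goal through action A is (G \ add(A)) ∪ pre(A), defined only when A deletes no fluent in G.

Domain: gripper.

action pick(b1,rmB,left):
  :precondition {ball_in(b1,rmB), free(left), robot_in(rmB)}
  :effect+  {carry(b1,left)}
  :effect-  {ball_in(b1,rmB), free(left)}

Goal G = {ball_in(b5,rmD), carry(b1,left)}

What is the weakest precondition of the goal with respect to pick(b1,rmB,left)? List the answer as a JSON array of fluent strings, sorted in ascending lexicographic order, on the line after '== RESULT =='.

Regress:
  G ∩ del = {}  (empty — regression defined)
  G \ add = {ball_in(b5,rmD), carry(b1,left)} \ {carry(b1,left)} = {ball_in(b5,rmD)}
  ∪ pre   = {ball_in(b5,rmD)} ∪ {ball_in(b1,rmB), free(left), robot_in(rmB)}
          = {ball_in(b1,rmB), ball_in(b5,rmD), free(left), robot_in(rmB)}

== RESULT ==
["ball_in(b1,rmB)", "ball_in(b5,rmD)", "free(left)", "robot_in(rmB)"]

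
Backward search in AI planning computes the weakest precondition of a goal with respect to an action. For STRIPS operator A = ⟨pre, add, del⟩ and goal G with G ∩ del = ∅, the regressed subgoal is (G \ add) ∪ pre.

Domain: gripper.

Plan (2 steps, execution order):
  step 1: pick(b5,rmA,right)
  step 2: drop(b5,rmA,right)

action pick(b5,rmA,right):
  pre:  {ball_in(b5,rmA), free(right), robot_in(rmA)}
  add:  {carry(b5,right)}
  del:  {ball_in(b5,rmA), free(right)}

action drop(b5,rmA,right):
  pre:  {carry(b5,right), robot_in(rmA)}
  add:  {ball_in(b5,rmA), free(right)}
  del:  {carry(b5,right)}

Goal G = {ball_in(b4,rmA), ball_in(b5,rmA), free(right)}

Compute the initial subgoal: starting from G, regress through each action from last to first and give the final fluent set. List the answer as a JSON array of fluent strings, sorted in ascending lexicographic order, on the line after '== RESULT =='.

Work backward from the goal:
  through step 2 (drop(b5,rmA,right)): drop {ball_in(b5,rmA), free(right)}, keep {ball_in(b4,rmA)}, require {carry(b5,right), robot_in(rmA)}
    → {ball_in(b4,rmA), carry(b5,right), robot_in(rmA)}
  through step 1 (pick(b5,rmA,right)): drop {carry(b5,right)}, keep {ball_in(b4,rmA), robot_in(rmA)}, require {ball_in(b5,rmA), free(right), robot_in(rmA)}
    → {ball_in(b4,rmA), ball_in(b5,rmA), free(right), robot_in(rmA)}

== RESULT ==
["ball_in(b4,rmA)", "ball_in(b5,rmA)", "free(right)", "robot_in(rmA)"]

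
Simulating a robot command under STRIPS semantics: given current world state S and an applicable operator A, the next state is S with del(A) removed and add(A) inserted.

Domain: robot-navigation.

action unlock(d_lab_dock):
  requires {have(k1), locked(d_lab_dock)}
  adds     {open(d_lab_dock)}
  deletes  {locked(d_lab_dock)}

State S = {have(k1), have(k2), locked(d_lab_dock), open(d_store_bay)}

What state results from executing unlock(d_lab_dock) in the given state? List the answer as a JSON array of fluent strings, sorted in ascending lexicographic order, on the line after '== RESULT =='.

Progress:
  pre ⊆ S: {have(k1), locked(d_lab_dock)} ⊆ S  — applicable
  S \ del = {have(k1), have(k2), open(d_store_bay)}
  ∪ add   = {have(k1), have(k2), open(d_lab_dock), open(d_store_bay)}

== RESULT ==
["have(k1)", "have(k2)", "open(d_lab_dock)", "open(d_store_bay)"]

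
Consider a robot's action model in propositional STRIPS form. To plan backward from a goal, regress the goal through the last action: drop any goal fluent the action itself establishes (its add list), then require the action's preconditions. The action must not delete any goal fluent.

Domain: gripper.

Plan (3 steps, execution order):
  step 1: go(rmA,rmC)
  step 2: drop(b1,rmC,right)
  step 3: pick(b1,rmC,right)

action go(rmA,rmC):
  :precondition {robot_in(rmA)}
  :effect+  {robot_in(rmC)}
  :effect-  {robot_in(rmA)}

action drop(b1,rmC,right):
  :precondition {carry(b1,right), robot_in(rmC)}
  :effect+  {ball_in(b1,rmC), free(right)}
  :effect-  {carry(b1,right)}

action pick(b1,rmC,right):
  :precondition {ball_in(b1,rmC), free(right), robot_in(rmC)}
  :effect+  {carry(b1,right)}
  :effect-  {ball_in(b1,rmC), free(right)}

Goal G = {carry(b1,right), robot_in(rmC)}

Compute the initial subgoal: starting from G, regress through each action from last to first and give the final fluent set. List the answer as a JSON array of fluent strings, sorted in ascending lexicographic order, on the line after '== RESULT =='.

Regress step by step:
  through step 3 (pick(b1,rmC,right)): drop {carry(b1,right)}, keep {robot_in(rmC)}, require {ball_in(b1,rmC), free(right), robot_in(rmC)}
    → {ball_in(b1,rmC), free(right), robot_in(rmC)}
  through step 2 (drop(b1,rmC,right)): drop {ball_in(b1,rmC), free(right)}, keep {robot_in(rmC)}, require {carry(b1,right), robot_in(rmC)}
    → {carry(b1,right), robot_in(rmC)}
  through step 1 (go(rmA,rmC)): drop {robot_in(rmC)}, keep {carry(b1,right)}, require {robot_in(rmA)}
    → {carry(b1,right), robot_in(rmA)}

== RESULT ==
["carry(b1,right)", "robot_in(rmA)"]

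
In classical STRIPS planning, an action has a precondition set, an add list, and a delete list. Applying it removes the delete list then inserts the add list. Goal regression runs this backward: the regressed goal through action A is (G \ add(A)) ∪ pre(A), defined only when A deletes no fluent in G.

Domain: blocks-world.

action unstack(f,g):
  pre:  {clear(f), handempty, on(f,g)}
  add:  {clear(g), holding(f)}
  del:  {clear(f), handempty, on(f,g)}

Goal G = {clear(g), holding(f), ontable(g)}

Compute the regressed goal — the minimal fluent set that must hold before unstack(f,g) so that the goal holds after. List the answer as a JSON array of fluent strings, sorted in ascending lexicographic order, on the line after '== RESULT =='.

Regress:
  G ∩ del = {}  (empty — regression defined)
  G \ add = {clear(g), holding(f), ontable(g)} \ {clear(g), holding(f)} = {ontable(g)}
  ∪ pre   = {ontable(g)} ∪ {clear(f), handempty, on(f,g)}
          = {clear(f), handempty, on(f,g), ontable(g)}

== RESULT ==
["clear(f)", "handempty", "on(f,g)", "ontable(g)"]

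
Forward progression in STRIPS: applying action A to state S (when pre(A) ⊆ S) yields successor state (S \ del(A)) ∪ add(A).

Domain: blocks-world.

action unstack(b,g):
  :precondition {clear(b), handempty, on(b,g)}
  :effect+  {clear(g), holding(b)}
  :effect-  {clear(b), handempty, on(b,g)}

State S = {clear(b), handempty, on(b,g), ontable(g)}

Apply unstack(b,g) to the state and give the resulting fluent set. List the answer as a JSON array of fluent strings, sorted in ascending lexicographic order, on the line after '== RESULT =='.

Compute (S \ del) ∪ add:
  pre ⊆ S: {clear(b), handempty, on(b,g)} ⊆ S  — applicable
  S \ del = {ontable(g)}
  ∪ add   = {clear(g), holding(b), ontable(g)}

== RESULT ==
["clear(g)", "holding(b)", "ontable(g)"]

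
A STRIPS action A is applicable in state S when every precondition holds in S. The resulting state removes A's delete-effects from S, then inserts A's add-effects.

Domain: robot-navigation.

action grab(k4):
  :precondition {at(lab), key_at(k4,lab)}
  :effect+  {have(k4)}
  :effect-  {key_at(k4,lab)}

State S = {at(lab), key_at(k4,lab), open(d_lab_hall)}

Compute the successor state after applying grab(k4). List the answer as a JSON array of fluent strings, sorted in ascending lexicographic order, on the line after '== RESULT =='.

Compute (S \ del) ∪ add:
  pre ⊆ S: {at(lab), key_at(k4,lab)} ⊆ S  — applicable
  S \ del = {at(lab), open(d_lab_hall)}
  ∪ add   = {at(lab), have(k4), open(d_lab_hall)}

== RESULT ==
["at(lab)", "have(k4)", "open(d_lab_hall)"]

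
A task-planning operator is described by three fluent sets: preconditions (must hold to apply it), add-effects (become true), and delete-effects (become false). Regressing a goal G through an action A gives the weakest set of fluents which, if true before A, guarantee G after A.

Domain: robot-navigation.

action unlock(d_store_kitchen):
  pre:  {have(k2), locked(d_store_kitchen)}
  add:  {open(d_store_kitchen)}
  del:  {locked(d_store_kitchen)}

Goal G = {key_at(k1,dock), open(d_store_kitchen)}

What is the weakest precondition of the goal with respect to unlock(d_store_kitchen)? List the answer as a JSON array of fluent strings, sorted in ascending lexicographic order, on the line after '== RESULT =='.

Compute (G \ add) ∪ pre:
  G ∩ del = {}  (empty — regression defined)
  G \ add = {key_at(k1,dock), open(d_store_kitchen)} \ {open(d_store_kitchen)} = {key_at(k1,dock)}
  ∪ pre   = {key_at(k1,dock)} ∪ {have(k2), locked(d_store_kitchen)}
          = {have(k2), key_at(k1,dock), locked(d_store_kitchen)}

== RESULT ==
["have(k2)", "key_at(k1,dock)", "locked(d_store_kitchen)"]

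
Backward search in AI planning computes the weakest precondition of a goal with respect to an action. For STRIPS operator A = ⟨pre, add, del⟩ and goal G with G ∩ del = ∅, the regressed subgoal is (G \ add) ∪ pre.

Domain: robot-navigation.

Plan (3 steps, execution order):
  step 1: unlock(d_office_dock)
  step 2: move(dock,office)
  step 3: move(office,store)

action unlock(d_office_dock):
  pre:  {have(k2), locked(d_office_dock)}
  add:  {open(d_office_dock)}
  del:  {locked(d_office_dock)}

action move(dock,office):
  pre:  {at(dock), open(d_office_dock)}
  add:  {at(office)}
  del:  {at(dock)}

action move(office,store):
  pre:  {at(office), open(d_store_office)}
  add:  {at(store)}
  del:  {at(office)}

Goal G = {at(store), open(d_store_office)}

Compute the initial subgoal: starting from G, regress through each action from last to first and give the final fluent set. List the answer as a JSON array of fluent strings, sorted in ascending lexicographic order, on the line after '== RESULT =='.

Regress step by step:
  through step 3 (move(office,store)): drop {at(store)}, keep {open(d_store_office)}, require {at(office), open(d_store_office)}
    → {at(office), open(d_store_office)}
  through step 2 (move(dock,office)): drop {at(office)}, keep {open(d_store_office)}, require {at(dock), open(d_office_dock)}
    → {at(dock), open(d_office_dock), open(d_store_office)}
  through step 1 (unlock(d_office_dock)): drop {open(d_office_dock)}, keep {at(dock), open(d_store_office)}, require {have(k2), locked(d_office_dock)}
    → {at(dock), have(k2), locked(d_office_dock), open(d_store_office)}

== RESULT ==
["at(dock)", "have(k2)", "locked(d_office_dock)", "open(d_store_office)"]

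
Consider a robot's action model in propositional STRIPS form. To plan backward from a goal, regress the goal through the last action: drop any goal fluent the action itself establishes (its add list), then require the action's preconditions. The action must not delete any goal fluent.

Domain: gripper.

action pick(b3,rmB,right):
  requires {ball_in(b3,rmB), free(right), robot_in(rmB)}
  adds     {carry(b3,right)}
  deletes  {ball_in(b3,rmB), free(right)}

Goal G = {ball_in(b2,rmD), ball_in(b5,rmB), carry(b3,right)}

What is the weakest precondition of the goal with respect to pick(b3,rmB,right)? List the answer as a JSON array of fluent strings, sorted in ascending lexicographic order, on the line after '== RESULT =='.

Regress:
  G ∩ del = {}  (empty — regression defined)
  G \ add = {ball_in(b2,rmD), ball_in(b5,rmB), carry(b3,right)} \ {carry(b3,right)} = {ball_in(b2,rmD), ball_in(b5,rmB)}
  ∪ pre   = {ball_in(b2,rmD), ball_in(b5,rmB)} ∪ {ball_in(b3,rmB), free(right), robot_in(rmB)}
          = {ball_in(b2,rmD), ball_in(b3,rmB), ball_in(b5,rmB), free(right), robot_in(rmB)}

== RESULT ==
["ball_in(b2,rmD)", "ball_in(b3,rmB)", "ball_in(b5,rmB)", "free(right)", "robot_in(rmB)"]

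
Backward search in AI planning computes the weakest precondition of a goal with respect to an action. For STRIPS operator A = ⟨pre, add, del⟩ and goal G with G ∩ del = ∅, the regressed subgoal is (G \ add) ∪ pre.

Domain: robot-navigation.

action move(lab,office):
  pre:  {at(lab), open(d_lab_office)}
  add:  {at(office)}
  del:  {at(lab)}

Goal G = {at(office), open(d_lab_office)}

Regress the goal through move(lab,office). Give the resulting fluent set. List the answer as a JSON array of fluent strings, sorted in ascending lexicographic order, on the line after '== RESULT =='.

Compute (G \ add) ∪ pre:
  G ∩ del = {}  (empty — regression defined)
  G \ add = {at(office), open(d_lab_office)} \ {at(office)} = {open(d_lab_office)}
  ∪ pre   = {open(d_lab_office)} ∪ {at(lab), open(d_lab_office)}
          = {at(lab), open(d_lab_office)}

== RESULT ==
["at(lab)", "open(d_lab_office)"]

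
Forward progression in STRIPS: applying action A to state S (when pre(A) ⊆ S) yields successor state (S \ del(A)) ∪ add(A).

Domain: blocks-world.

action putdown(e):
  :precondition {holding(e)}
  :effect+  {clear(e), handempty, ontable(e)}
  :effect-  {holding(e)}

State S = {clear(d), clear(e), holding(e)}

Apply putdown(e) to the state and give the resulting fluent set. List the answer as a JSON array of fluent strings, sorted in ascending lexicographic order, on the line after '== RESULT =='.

Compute (S \ del) ∪ add:
  pre ⊆ S: {holding(e)} ⊆ S  — applicable
  S \ del = {clear(d), clear(e)}
  ∪ add   = {clear(d), clear(e), handempty, ontable(e)}

== RESULT ==
["clear(d)", "clear(e)", "handempty", "ontable(e)"]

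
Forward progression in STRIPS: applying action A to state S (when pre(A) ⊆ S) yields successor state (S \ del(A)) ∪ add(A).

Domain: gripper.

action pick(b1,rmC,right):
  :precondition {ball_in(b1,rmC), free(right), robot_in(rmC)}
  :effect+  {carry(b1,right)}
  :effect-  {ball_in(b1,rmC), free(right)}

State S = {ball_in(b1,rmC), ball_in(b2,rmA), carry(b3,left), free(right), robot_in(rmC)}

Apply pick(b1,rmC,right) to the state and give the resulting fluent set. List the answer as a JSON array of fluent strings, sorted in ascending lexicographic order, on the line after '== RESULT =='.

Progress:
  pre ⊆ S: {ball_in(b1,rmC), free(right), robot_in(rmC)} ⊆ S  — applicable
  S \ del = {ball_in(b2,rmA), carry(b3,left), robot_in(rmC)}
  ∪ add   = {ball_in(b2,rmA), carry(b1,right), carry(b3,left), robot_in(rmC)}

== RESULT ==
["ball_in(b2,rmA)", "carry(b1,right)", "carry(b3,left)", "robot_in(rmC)"]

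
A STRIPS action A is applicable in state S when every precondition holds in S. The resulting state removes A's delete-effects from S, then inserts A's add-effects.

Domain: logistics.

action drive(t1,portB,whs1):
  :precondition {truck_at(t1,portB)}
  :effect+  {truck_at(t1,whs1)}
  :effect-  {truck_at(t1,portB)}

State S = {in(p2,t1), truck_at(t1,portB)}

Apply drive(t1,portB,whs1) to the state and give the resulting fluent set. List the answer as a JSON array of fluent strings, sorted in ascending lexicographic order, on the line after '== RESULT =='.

Progress:
  pre ⊆ S: {truck_at(t1,portB)} ⊆ S  — applicable
  S \ del = {in(p2,t1)}
  ∪ add   = {in(p2,t1), truck_at(t1,whs1)}

== RESULT ==
["in(p2,t1)", "truck_at(t1,whs1)"]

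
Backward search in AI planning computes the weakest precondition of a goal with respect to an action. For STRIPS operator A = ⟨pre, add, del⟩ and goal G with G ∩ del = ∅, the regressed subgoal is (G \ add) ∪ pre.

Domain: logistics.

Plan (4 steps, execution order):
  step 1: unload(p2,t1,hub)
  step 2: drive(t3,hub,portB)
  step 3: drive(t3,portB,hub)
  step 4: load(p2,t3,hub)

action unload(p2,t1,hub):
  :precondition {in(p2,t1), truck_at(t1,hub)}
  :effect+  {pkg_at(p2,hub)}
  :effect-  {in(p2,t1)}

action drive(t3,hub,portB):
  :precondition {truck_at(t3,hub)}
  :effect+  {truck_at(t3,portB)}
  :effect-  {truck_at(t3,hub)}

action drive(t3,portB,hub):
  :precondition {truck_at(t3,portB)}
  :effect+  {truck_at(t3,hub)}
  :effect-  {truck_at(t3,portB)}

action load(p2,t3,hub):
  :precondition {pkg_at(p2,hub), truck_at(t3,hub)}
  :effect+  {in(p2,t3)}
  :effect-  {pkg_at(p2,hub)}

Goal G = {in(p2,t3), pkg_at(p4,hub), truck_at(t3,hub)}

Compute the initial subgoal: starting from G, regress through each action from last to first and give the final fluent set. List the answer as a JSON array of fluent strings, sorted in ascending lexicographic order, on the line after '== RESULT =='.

Work backward from the goal:
  through step 4 (load(p2,t3,hub)): drop {in(p2,t3)}, keep {pkg_at(p4,hub), truck_at(t3,hub)}, require {pkg_at(p2,hub), truck_at(t3,hub)}
    → {pkg_at(p2,hub), pkg_at(p4,hub), truck_at(t3,hub)}
  through step 3 (drive(t3,portB,hub)): drop {truck_at(t3,hub)}, keep {pkg_at(p2,hub), pkg_at(p4,hub)}, require {truck_at(t3,portB)}
    → {pkg_at(p2,hub), pkg_at(p4,hub), truck_at(t3,portB)}
  through step 2 (drive(t3,hub,portB)): drop {truck_at(t3,portB)}, keep {pkg_at(p2,hub), pkg_at(p4,hub)}, require {truck_at(t3,hub)}
    → {pkg_at(p2,hub), pkg_at(p4,hub), truck_at(t3,hub)}
  through step 1 (unload(p2,t1,hub)): drop {pkg_at(p2,hub)}, keep {pkg_at(p4,hub), truck_at(t3,hub)}, require {in(p2,t1), truck_at(t1,hub)}
    → {in(p2,t1), pkg_at(p4,hub), truck_at(t1,hub), truck_at(t3,hub)}

== RESULT ==
["in(p2,t1)", "pkg_at(p4,hub)", "truck_at(t1,hub)", "truck_at(t3,hub)"]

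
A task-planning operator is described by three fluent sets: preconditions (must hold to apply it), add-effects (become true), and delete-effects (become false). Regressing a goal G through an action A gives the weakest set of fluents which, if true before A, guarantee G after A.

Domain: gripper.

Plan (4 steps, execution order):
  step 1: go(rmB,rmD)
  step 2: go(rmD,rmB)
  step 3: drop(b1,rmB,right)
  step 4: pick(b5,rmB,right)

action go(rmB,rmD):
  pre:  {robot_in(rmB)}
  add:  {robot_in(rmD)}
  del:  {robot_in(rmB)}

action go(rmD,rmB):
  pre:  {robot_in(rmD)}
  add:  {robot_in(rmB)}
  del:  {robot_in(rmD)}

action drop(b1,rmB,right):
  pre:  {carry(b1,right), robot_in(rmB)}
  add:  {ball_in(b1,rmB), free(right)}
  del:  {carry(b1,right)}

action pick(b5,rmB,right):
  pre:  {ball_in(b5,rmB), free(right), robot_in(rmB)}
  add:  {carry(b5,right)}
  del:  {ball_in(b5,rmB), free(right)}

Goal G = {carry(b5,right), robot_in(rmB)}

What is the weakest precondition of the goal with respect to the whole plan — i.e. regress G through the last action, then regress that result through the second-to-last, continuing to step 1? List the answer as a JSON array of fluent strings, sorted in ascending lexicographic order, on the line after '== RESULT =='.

Regress step by step:
  through step 4 (pick(b5,rmB,right)): drop {carry(b5,right)}, keep {robot_in(rmB)}, require {ball_in(b5,rmB), free(right), robot_in(rmB)}
    → {ball_in(b5,rmB), free(right), robot_in(rmB)}
  through step 3 (drop(b1,rmB,right)): drop {free(right)}, keep {ball_in(b5,rmB), robot_in(rmB)}, require {carry(b1,right), robot_in(rmB)}
    → {ball_in(b5,rmB), carry(b1,right), robot_in(rmB)}
  through step 2 (go(rmD,rmB)): drop {robot_in(rmB)}, keep {ball_in(b5,rmB), carry(b1,right)}, require {robot_in(rmD)}
    → {ball_in(b5,rmB), carry(b1,right), robot_in(rmD)}
  through step 1 (go(rmB,rmD)): drop {robot_in(rmD)}, keep {ball_in(b5,rmB), carry(b1,right)}, require {robot_in(rmB)}
    → {ball_in(b5,rmB), carry(b1,right), robot_in(rmB)}

== RESULT ==
["ball_in(b5,rmB)", "carry(b1,right)", "robot_in(rmB)"]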